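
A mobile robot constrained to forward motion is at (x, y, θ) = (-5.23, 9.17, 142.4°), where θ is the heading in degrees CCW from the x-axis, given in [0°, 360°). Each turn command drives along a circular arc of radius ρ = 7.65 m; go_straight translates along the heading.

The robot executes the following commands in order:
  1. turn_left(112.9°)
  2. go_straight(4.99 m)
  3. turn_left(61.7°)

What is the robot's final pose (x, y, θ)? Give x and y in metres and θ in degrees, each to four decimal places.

(-16.3812, -7.3125, 317.0000°)

set_pose: (x, y, θ) = (-5.2300, 9.1700, 142.4000°), ρ = 7.65
turn_left(112.9°): centre at ρ to the left, rotate +112.9° → (-17.2972, 5.0502, 255.3000°)
go_straight(4.99): x += 4.99·cos θ, y += 4.99·sin θ → (-18.5635, 0.2236, 255.3000°)
turn_left(61.7°): centre at ρ to the left, rotate +61.7° → (-16.3812, -7.3125, 317.0000°)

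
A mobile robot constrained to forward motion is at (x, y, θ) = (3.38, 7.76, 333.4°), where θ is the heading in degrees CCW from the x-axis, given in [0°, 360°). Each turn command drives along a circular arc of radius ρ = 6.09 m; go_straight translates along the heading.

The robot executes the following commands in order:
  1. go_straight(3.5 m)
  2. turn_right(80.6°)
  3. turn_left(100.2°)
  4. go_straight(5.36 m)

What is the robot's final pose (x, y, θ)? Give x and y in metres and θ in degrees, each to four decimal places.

(19.9958, -9.5521, 353.0000°)

set_pose: (x, y, θ) = (3.3800, 7.7600, 333.4000°), ρ = 6.09
go_straight(3.5): x += 3.5·cos θ, y += 3.5·sin θ → (6.5095, 6.1928, 333.4000°)
turn_right(80.6°): centre at ρ to the right, rotate −80.6° → (9.6003, -1.0534, 252.8000°)
turn_left(100.2°): centre at ρ to the left, rotate +100.2° → (14.6758, -8.8989, 353.0000°)
go_straight(5.36): x += 5.36·cos θ, y += 5.36·sin θ → (19.9958, -9.5521, 353.0000°)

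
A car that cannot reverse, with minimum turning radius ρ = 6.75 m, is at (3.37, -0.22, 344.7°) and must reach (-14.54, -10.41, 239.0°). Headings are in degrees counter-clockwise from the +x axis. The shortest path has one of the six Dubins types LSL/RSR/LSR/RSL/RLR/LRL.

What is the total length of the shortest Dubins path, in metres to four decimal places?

41.6584 m

Let ψ = atan2(Δy, Δx) = atan2(-10.19, -17.91) = -150.3620° be the start→goal bearing.
Normalize: d = |goal − start| / ρ = 20.605926/6.75 = 3.052730, α = (θ_start − ψ) mod 360° = 135.0620° = 2.357277 rad, β = (θ_goal − ψ) mod 360° = 29.3620° = 0.512464 rad.
Common terms: sin α = 0.706341, cos α = -0.707872, sin β = 0.490326, cos β = 0.871539, cos(α−β) = -0.270600, d² = 9.319159. Work in radians in the unit-radius frame; every candidate has L = ρ·(t + p + q).
LSL: p² = 2 + d² − 2cos(α−β) + 2d(sin α − sin β) = 13.179228; p = √p² = 3.630321; φ = atan2(cos β − cos α, d + sin α − sin β) = 0.450106 rad; t = (φ − α) mod 2π = 4.376014 rad, q = (β − φ) mod 2π = 0.062358 rad → L = 6.75·(4.376014 + 3.630321 + 0.062358) = 6.75·8.068693 = 54.463677 m
RSR: p² = 2 + d² − 2cos(α−β) + 2d(sin β − sin α) = 10.541493; p = √p² = 3.246767; φ = atan2(cos α − cos β, d − sin α + sin β) = -0.508029 rad; t = (α − φ) mod 2π = 2.865307 rad, q = (φ − β) mod 2π = 5.262692 rad → L = 6.75·(2.865307 + 3.246767 + 5.262692) = 6.75·11.374765 = 76.779663 m
LSR: p² = d² − 2 + 2cos(α−β) + 2d(sin α + sin β) = 14.084161; p = √p² = 3.752887; φ = atan2(−cos α − cos β, d + sin α + sin β) − atan2(−2, p) = 0.451142 rad; t = (φ − α) mod 2π = 4.377050 rad, q = (φ − β) mod 2π = 6.221863 rad → L = 6.75·(4.377050 + 3.752887 + 6.221863) = 6.75·14.351799 = 96.874646 m
RSL: p² = d² − 2 + 2cos(α−β) − 2d(sin α + sin β) = -0.528244 < 0 → infeasible
RLR: c = (6 − d² + 2cos(α−β) + 2d(sin α − sin β))/8 = -0.317687; p = 2π − arccos c = 4.389100 rad; φ = atan2(cos α − cos β, d − sin α + sin β) = -0.508029 rad; t = (α − φ + p/2) mod 2π = 5.059857 rad, q = (α − β − t + p) mod 2π = 1.174056 rad → L = 6.75·(5.059857 + 4.389100 + 1.174056) = 6.75·10.623014 = 71.705342 m
LRL: c = (6 − d² + 2cos(α−β) − 2d(sin α − sin β))/8 = -0.647403; p = 2π − arccos c = 4.008216 rad; φ = atan2(cos β − cos α, d + sin α − sin β) = 0.450106 rad; t = (φ − α + p/2) mod 2π = 0.096937 rad, q = (β − α − t + p) mod 2π = 2.066466 rad → L = 6.75·(0.096937 + 4.008216 + 2.066466) = 6.75·6.171620 = 41.658433 m
Shortest: LRL with L = 41.658433 m ≈ 41.6584 m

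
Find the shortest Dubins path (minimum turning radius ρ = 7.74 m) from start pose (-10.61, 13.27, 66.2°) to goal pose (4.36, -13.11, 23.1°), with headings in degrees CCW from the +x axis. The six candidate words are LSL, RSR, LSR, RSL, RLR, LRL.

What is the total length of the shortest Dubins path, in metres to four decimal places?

Let ψ = atan2(Δy, Δx) = atan2(-26.38, 14.97) = -60.4262° be the start→goal bearing.
Normalize: d = |goal − start| / ρ = 30.331589/7.74 = 3.918810, α = (θ_start − ψ) mod 360° = 126.6262° = 2.210043 rad, β = (θ_goal − ψ) mod 360° = 83.5262° = 1.457806 rad.
Common terms: sin α = 0.802545, cos α = -0.596591, sin β = 0.993623, cos β = 0.112750, cos(α−β) = 0.730162, d² = 15.357072. Work in radians in the unit-radius frame; every candidate has L = ρ·(t + p + q).
LSL: p² = 2 + d² − 2cos(α−β) + 2d(sin α − sin β) = 14.399148; p = √p² = 3.794621; φ = atan2(cos β − cos α, d + sin α − sin β) = 0.188039 rad; t = (φ − α) mod 2π = 4.261181 rad, q = (β − φ) mod 2π = 1.269767 rad → L = 7.74·(4.261181 + 3.794621 + 1.269767) = 7.74·9.325569 = 72.179907 m
RSR: p² = 2 + d² − 2cos(α−β) + 2d(sin β − sin α) = 17.394346; p = √p² = 4.170653; φ = atan2(cos α − cos β, d − sin α + sin β) = -0.170910 rad; t = (α − φ) mod 2π = 2.380953 rad, q = (φ − β) mod 2π = 4.654469 rad → L = 7.74·(2.380953 + 4.170653 + 4.654469) = 7.74·11.206075 = 86.735021 m
LSR: p² = d² − 2 + 2cos(α−β) + 2d(sin α + sin β) = 28.895083; p = √p² = 5.375415; φ = atan2(−cos α − cos β, d + sin α + sin β) − atan2(−2, p) = 0.440655 rad; t = (φ − α) mod 2π = 4.513797 rad, q = (φ − β) mod 2π = 5.266034 rad → L = 7.74·(4.513797 + 5.375415 + 5.266034) = 7.74·15.155246 = 117.301601 m
RSL: p² = d² − 2 + 2cos(α−β) − 2d(sin α + sin β) = 0.739709; p = √p² = 0.860063; φ = atan2(cos α + cos β, d − sin α − sin β) − atan2(2, p) = -1.388786 rad; t = (α − φ) mod 2π = 3.598829 rad, q = (β − φ) mod 2π = 2.846592 rad → L = 7.74·(3.598829 + 0.860063 + 2.846592) = 7.74·7.305484 = 56.544449 m
RLR: c = (6 − d² + 2cos(α−β) + 2d(sin α − sin β))/8 = -1.174293, |c| > 1 → infeasible
LRL: c = (6 − d² + 2cos(α−β) − 2d(sin α − sin β))/8 = -0.799894; p = 2π − arccos c = 3.785271 rad; φ = atan2(cos β − cos α, d + sin α − sin β) = 0.188039 rad; t = (φ − α + p/2) mod 2π = 6.153817 rad, q = (β − α − t + p) mod 2π = 3.162403 rad → L = 7.74·(6.153817 + 3.785271 + 3.162403) = 7.74·13.101491 = 101.405538 m
Shortest: RSL with L = 56.544449 m ≈ 56.5444 m

56.5444 m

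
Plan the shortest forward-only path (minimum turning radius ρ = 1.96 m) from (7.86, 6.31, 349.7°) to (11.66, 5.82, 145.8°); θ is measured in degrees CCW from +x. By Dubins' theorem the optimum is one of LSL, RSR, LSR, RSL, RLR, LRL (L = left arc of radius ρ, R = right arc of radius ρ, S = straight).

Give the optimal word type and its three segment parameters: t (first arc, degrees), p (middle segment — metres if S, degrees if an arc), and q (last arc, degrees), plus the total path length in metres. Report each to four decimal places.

RLR: t = 88.6468°, p = 258.3373°, q = 13.5905°, L = 12.3347 m

Let ψ = atan2(Δy, Δx) = atan2(-0.49, 3.80) = -7.3476° be the start→goal bearing.
Normalize: d = |goal − start| / ρ = 3.831462/1.96 = 1.954827, α = (θ_start − ψ) mod 360° = 357.0476° = 6.231656 rad, β = (θ_goal − ψ) mod 360° = 153.1476° = 2.672930 rad.
Common terms: sin α = -0.051506, cos α = 0.998673, sin β = 0.451694, cos β = -0.892173, cos(α−β) = -0.914254, d² = 3.821350. Work in radians in the unit-radius frame; every candidate has L = ρ·(t + p + q).
LSL: p² = 2 + d² − 2cos(α−β) + 2d(sin α − sin β) = 5.682520; p = √p² = 2.383804; φ = atan2(cos β − cos α, d + sin α − sin β) = -0.916055 rad; t = (φ − α) mod 2π = 5.418660 rad, q = (β − φ) mod 2π = 3.588985 rad → L = 1.96·(5.418660 + 2.383804 + 3.588985) = 1.96·11.391448 = 22.327238 m
RSR: p² = 2 + d² − 2cos(α−β) + 2d(sin β − sin α) = 9.617197; p = √p² = 3.101161; φ = atan2(cos α − cos β, d − sin α + sin β) = 0.655710 rad; t = (α − φ) mod 2π = 5.575946 rad, q = (φ − β) mod 2π = 4.265965 rad → L = 1.96·(5.575946 + 3.101161 + 4.265965) = 1.96·12.943072 = 25.368422 m
LSR: p² = d² − 2 + 2cos(α−β) + 2d(sin α + sin β) = 1.557437; p = √p² = 1.247973; φ = atan2(−cos α − cos β, d + sin α + sin β) − atan2(−2, p) = 0.967734 rad; t = (φ − α) mod 2π = 1.019264 rad, q = (φ − β) mod 2π = 4.577990 rad → L = 1.96·(1.019264 + 1.247973 + 4.577990) = 1.96·6.845227 = 13.416644 m
RSL: p² = d² − 2 + 2cos(α−β) − 2d(sin α + sin β) = -1.571752 < 0 → infeasible
RLR: c = (6 − d² + 2cos(α−β) + 2d(sin α − sin β))/8 = -0.202150; p = 2π − arccos c = 4.508837 rad; φ = atan2(cos α − cos β, d − sin α + sin β) = 0.655710 rad; t = (α − φ + p/2) mod 2π = 1.547179 rad, q = (α − β − t + p) mod 2π = 0.237198 rad → L = 1.96·(1.547179 + 4.508837 + 0.237198) = 1.96·6.293214 = 12.334700 m
LRL: c = (6 − d² + 2cos(α−β) − 2d(sin α − sin β))/8 = 0.289685; p = 2π − arccos c = 5.006287 rad; φ = atan2(cos β − cos α, d + sin α − sin β) = -0.916055 rad; t = (φ − α + p/2) mod 2π = 1.638618 rad, q = (β − α − t + p) mod 2π = 6.092128 rad → L = 1.96·(1.638618 + 5.006287 + 6.092128) = 1.96·12.737032 = 24.964584 m
Shortest: RLR with L = 12.334700 m ≈ 12.3347 m
Convert RLR to answer units (arcs ×180/π): t = 1.547179·180/π = 88.6468°, p = 4.508837·180/π = 258.3373°, q = 0.237198·180/π = 13.5905°, L = 12.3347 m.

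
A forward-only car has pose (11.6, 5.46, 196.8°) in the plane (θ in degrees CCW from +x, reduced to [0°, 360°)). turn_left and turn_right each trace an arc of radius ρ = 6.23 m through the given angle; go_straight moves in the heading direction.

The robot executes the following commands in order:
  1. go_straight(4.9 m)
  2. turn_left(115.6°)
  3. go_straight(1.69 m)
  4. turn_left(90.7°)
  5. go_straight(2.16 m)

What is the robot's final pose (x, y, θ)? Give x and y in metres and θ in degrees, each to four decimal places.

(15.6833, -6.2414, 43.1000°)

set_pose: (x, y, θ) = (11.6000, 5.4600, 196.8000°), ρ = 6.23
go_straight(4.9): x += 4.9·cos θ, y += 4.9·sin θ → (6.9091, 4.0437, 196.8000°)
turn_left(115.6°): centre at ρ to the left, rotate +115.6° → (4.1092, -6.1213, 312.4000°)
go_straight(1.69): x += 1.69·cos θ, y += 1.69·sin θ → (5.2488, -7.3692, 312.4000°)
turn_left(90.7°): centre at ρ to the left, rotate +90.7° → (14.1062, -7.7173, 403.1000° ≡ 43.1000°)
go_straight(2.16): x += 2.16·cos θ, y += 2.16·sin θ → (15.6833, -6.2414, 43.1000°)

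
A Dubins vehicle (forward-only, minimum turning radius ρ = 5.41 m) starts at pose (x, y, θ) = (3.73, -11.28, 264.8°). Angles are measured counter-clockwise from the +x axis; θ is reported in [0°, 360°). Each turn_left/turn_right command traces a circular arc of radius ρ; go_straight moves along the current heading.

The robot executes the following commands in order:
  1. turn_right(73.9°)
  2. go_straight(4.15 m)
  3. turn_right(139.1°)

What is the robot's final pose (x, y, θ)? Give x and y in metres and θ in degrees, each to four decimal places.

set_pose: (x, y, θ) = (3.7300, -11.2800, 264.8000°), ρ = 5.41
turn_right(73.9°): centre at ρ to the right, rotate −73.9° → (-0.6347, -16.1021, 190.9000°)
go_straight(4.15): x += 4.15·cos θ, y += 4.15·sin θ → (-4.7099, -16.8868, 190.9000°)
turn_right(139.1°): centre at ρ to the right, rotate −139.1° → (-9.9843, -8.2288, 51.8000°)

(-9.9843, -8.2288, 51.8000°)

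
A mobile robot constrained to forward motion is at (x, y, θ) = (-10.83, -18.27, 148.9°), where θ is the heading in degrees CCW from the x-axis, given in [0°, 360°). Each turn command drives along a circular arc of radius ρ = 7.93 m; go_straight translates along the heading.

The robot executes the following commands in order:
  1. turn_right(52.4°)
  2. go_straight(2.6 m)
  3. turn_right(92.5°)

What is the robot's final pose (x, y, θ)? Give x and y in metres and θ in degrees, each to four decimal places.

(-7.5814, -0.9858, 4.0000°)

set_pose: (x, y, θ) = (-10.8300, -18.2700, 148.9000°), ρ = 7.93
turn_right(52.4°): centre at ρ to the right, rotate −52.4° → (-14.6129, -12.3775, 96.5000°)
go_straight(2.6): x += 2.6·cos θ, y += 2.6·sin θ → (-14.9072, -9.7942, 96.5000°)
turn_right(92.5°): centre at ρ to the right, rotate −92.5° → (-7.5814, -0.9858, 4.0000°)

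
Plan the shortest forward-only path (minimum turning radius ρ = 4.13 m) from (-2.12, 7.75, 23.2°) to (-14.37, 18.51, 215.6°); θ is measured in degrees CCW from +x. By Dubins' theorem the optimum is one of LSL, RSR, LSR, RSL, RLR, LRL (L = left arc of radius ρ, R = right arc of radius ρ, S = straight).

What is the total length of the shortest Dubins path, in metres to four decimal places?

Let ψ = atan2(Δy, Δx) = atan2(10.76, -12.25) = 138.7050° be the start→goal bearing.
Normalize: d = |goal − start| / ρ = 16.304604/4.13 = 3.947846, α = (θ_start − ψ) mod 360° = 244.4950° = 4.267243 rad, β = (θ_goal − ψ) mod 360° = 76.8950° = 1.342071 rad.
Common terms: sin α = -0.902548, cos α = -0.430590, sin β = 0.973956, cos β = 0.226736, cos(α−β) = -0.976672, d² = 15.585487. Work in radians in the unit-radius frame; every candidate has L = ρ·(t + p + q).
LSL: p² = 2 + d² − 2cos(α−β) + 2d(sin α − sin β) = 4.722534; p = √p² = 2.173139; φ = atan2(cos β − cos α, d + sin α − sin β) = 0.307291 rad; t = (φ − α) mod 2π = 2.323233 rad, q = (β − φ) mod 2π = 1.034780 rad → L = 4.13·(2.323233 + 2.173139 + 1.034780) = 4.13·5.531153 = 22.843661 m
RSR: p² = 2 + d² − 2cos(α−β) + 2d(sin β − sin α) = 34.355130; p = √p² = 5.861325; φ = atan2(cos α − cos β, d − sin α + sin β) = -0.112383 rad; t = (α − φ) mod 2π = 4.379626 rad, q = (φ − β) mod 2π = 4.828731 rad → L = 4.13·(4.379626 + 5.861325 + 4.828731) = 4.13·15.069682 = 62.237787 m
LSR: p² = d² − 2 + 2cos(α−β) + 2d(sin α + sin β) = 12.195962; p = √p² = 3.492272; φ = atan2(−cos α − cos β, d + sin α + sin β) − atan2(−2, p) = 0.570775 rad; t = (φ − α) mod 2π = 2.586717 rad, q = (φ − β) mod 2π = 5.511889 rad → L = 4.13·(2.586717 + 3.492272 + 5.511889) = 4.13·11.590877 = 47.870324 m
RSL: p² = d² − 2 + 2cos(α−β) − 2d(sin α + sin β) = 11.068324; p = √p² = 3.326909; φ = atan2(cos α + cos β, d − sin α − sin β) − atan2(2, p) = -0.593810 rad; t = (α − φ) mod 2π = 4.861053 rad, q = (β − φ) mod 2π = 1.935882 rad → L = 4.13·(4.861053 + 3.326909 + 1.935882) = 4.13·10.123844 = 41.811477 m
RLR: c = (6 − d² + 2cos(α−β) + 2d(sin α − sin β))/8 = -3.294391, |c| > 1 → infeasible
LRL: c = (6 − d² + 2cos(α−β) − 2d(sin α − sin β))/8 = 0.409683; p = 2π − arccos c = 5.134496 rad; φ = atan2(cos β − cos α, d + sin α − sin β) = 0.307291 rad; t = (φ − α + p/2) mod 2π = 4.890481 rad, q = (β − α − t + p) mod 2π = 3.602028 rad → L = 4.13·(4.890481 + 5.134496 + 3.602028) = 4.13·13.627005 = 56.279531 m
Shortest: LSL with L = 22.843661 m ≈ 22.8437 m

22.8437 m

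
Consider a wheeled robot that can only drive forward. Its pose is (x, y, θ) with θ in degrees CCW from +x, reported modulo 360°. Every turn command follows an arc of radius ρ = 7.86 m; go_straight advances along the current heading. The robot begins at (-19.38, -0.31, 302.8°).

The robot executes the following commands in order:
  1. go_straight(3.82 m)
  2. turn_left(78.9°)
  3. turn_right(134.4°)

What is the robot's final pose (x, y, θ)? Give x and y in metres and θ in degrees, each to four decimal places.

set_pose: (x, y, θ) = (-19.3800, -0.3100, 302.8000°), ρ = 7.86
go_straight(3.82): x += 3.82·cos θ, y += 3.82·sin θ → (-17.3107, -3.5210, 302.8000°)
turn_left(78.9°): centre at ρ to the left, rotate +78.9° → (-7.7976, -6.5661, 381.7000° ≡ 21.7000°)
turn_right(134.4°): centre at ρ to the right, rotate −134.4° → (2.3597, -16.9023, -112.7000° ≡ 247.3000°)

(2.3597, -16.9023, 247.3000°)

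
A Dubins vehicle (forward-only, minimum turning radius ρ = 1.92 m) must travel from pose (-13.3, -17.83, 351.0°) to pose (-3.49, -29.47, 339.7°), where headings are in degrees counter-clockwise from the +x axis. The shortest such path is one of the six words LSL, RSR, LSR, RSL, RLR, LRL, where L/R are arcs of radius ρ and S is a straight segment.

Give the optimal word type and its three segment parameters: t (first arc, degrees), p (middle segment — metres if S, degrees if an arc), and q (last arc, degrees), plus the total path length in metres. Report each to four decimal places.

Let ψ = atan2(Δy, Δx) = atan2(-11.64, 9.81) = -49.8764° be the start→goal bearing.
Normalize: d = |goal − start| / ρ = 15.222539/1.92 = 7.928406, α = (θ_start − ψ) mod 360° = 40.8764° = 0.713427 rad, β = (θ_goal − ψ) mod 360° = 29.5764° = 0.516205 rad.
Common terms: sin α = 0.654429, cos α = 0.756124, sin β = 0.493583, cos β = 0.869699, cos(α−β) = 0.980615, d² = 62.859619. Work in radians in the unit-radius frame; every candidate has L = ρ·(t + p + q).
LSL: p² = 2 + d² − 2cos(α−β) + 2d(sin α − sin β) = 65.448892; p = √p² = 8.090049; φ = atan2(cos β − cos α, d + sin α − sin β) = 0.014039 rad; t = (φ − α) mod 2π = 5.583798 rad, q = (β − φ) mod 2π = 0.502166 rad → L = 1.92·(5.583798 + 8.090049 + 0.502166) = 1.92·14.176012 = 27.217943 m
RSR: p² = 2 + d² − 2cos(α−β) + 2d(sin β − sin α) = 60.347888; p = √p² = 7.768390; φ = atan2(cos α − cos β, d − sin α + sin β) = -0.014621 rad; t = (α − φ) mod 2π = 0.728048 rad, q = (φ − β) mod 2π = 5.752360 rad → L = 1.92·(0.728048 + 7.768390 + 5.752360) = 1.92·14.248798 = 27.357692 m
LSR: p² = d² − 2 + 2cos(α−β) + 2d(sin α + sin β) = 81.024660; p = √p² = 9.001370; φ = atan2(−cos α − cos β, d + sin α + sin β) − atan2(−2, p) = 0.041391 rad; t = (φ − α) mod 2π = 5.611149 rad, q = (φ − β) mod 2π = 5.808371 rad → L = 1.92·(5.611149 + 9.001370 + 5.808371) = 1.92·20.420889 = 39.208108 m
RSL: p² = d² − 2 + 2cos(α−β) − 2d(sin α + sin β) = 44.617037; p = √p² = 6.679599; φ = atan2(cos α + cos β, d − sin α − sin β) − atan2(2, p) = -0.055584 rad; t = (α − φ) mod 2π = 0.769011 rad, q = (β − φ) mod 2π = 0.571789 rad → L = 1.92·(0.769011 + 6.679599 + 0.571789) = 1.92·8.020399 = 15.399166 m
RLR: c = (6 − d² + 2cos(α−β) + 2d(sin α − sin β))/8 = -6.543486, |c| > 1 → infeasible
LRL: c = (6 − d² + 2cos(α−β) − 2d(sin α − sin β))/8 = -7.181111, |c| > 1 → infeasible
Shortest: RSL with L = 15.399166 m ≈ 15.3992 m
Convert RSL to answer units (arcs ×180/π): t = 0.769011·180/π = 44.0611°, p = ρ·p = 1.92·6.679599 = 12.8248 m, q = 0.571789·180/π = 32.7611°, L = 15.3992 m.

RSL: t = 44.0611°, p = 12.8248 m, q = 32.7611°, L = 15.3992 m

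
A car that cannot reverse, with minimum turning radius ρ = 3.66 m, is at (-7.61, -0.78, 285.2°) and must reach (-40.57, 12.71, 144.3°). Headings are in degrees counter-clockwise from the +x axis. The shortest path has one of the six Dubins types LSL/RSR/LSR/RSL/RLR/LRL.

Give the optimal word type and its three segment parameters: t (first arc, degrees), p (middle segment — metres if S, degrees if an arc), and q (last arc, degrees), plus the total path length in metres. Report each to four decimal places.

Let ψ = atan2(Δy, Δx) = atan2(13.49, -32.96) = 157.7415° be the start→goal bearing.
Normalize: d = |goal − start| / ρ = 35.613785/3.66 = 9.730542, α = (θ_start − ψ) mod 360° = 127.4585° = 2.224570 rad, β = (θ_goal − ψ) mod 360° = 346.5585° = 6.048587 rad.
Common terms: sin α = 0.793794, cos α = -0.608187, sin β = -0.232452, cos β = 0.972608, cos(α−β) = -0.776046, d² = 94.683456. Work in radians in the unit-radius frame; every candidate has L = ρ·(t + p + q).
LSL: p² = 2 + d² − 2cos(α−β) + 2d(sin α − sin β) = 118.207419; p = √p² = 10.872324; φ = atan2(cos β − cos α, d + sin α − sin β) = 0.145913 rad; t = (φ − α) mod 2π = 4.204528 rad, q = (β − φ) mod 2π = 5.902673 rad → L = 3.66·(4.204528 + 10.872324 + 5.902673) = 3.66·20.979525 = 76.785062 m
RSR: p² = 2 + d² − 2cos(α−β) + 2d(sin β − sin α) = 78.263678; p = √p² = 8.846676; φ = atan2(cos α − cos β, d − sin α + sin β) = -0.179653 rad; t = (α − φ) mod 2π = 2.404223 rad, q = (φ − β) mod 2π = 0.054946 rad → L = 3.66·(2.404223 + 8.846676 + 0.054946) = 3.66·11.305845 = 41.379393 m
LSR: p² = d² − 2 + 2cos(α−β) + 2d(sin α + sin β) = 102.055680; p = √p² = 10.102261; φ = atan2(−cos α − cos β, d + sin α + sin β) − atan2(−2, p) = 0.160054 rad; t = (φ − α) mod 2π = 4.218669 rad, q = (φ − β) mod 2π = 0.394653 rad → L = 3.66·(4.218669 + 10.102261 + 0.394653) = 3.66·14.715583 = 53.859034 m
RSL: p² = d² − 2 + 2cos(α−β) − 2d(sin α + sin β) = 80.207046; p = √p² = 8.955839; φ = atan2(cos α + cos β, d − sin α − sin β) − atan2(2, p) = -0.179990 rad; t = (α − φ) mod 2π = 2.404560 rad, q = (β − φ) mod 2π = 6.228577 rad → L = 3.66·(2.404560 + 8.955839 + 6.228577) = 3.66·17.588976 = 64.375650 m
RLR: c = (6 − d² + 2cos(α−β) + 2d(sin α − sin β))/8 = -8.782960, |c| > 1 → infeasible
LRL: c = (6 − d² + 2cos(α−β) − 2d(sin α − sin β))/8 = -13.775927, |c| > 1 → infeasible
Shortest: RSR with L = 41.379393 m ≈ 41.3794 m
Convert RSR to answer units (arcs ×180/π): t = 2.404223·180/π = 137.7518°, p = ρ·p = 3.66·8.846676 = 32.3788 m, q = 0.054946·180/π = 3.1482°, L = 41.3794 m.

RSR: t = 137.7518°, p = 32.3788 m, q = 3.1482°, L = 41.3794 m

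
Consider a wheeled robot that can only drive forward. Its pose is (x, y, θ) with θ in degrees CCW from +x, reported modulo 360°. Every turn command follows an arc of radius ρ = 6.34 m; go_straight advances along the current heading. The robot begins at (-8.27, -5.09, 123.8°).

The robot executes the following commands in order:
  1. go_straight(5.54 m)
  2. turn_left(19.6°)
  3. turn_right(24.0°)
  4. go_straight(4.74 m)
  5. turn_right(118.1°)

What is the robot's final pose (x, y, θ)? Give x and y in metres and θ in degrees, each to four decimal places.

set_pose: (x, y, θ) = (-8.2700, -5.0900, 123.8000°), ρ = 6.34
go_straight(5.54): x += 5.54·cos θ, y += 5.54·sin θ → (-11.3519, -0.4863, 123.8000°)
turn_left(19.6°): centre at ρ to the left, rotate +19.6° → (-12.8403, 1.0766, 143.4000°)
turn_right(24.0°): centre at ρ to the right, rotate −24.0° → (-14.5837, 3.0541, 119.4000°)
go_straight(4.74): x += 4.74·cos θ, y += 4.74·sin θ → (-16.9106, 7.1837, 119.4000°)
turn_right(118.1°): centre at ρ to the right, rotate −118.1° → (-11.5309, 16.6344, 1.3000°)

(-11.5309, 16.6344, 1.3000°)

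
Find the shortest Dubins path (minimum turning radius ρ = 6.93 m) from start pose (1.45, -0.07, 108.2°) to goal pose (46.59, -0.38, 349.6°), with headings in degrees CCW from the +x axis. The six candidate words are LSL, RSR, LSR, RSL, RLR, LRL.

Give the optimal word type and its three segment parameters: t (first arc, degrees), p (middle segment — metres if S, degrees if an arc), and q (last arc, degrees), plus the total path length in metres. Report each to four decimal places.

Let ψ = atan2(Δy, Δx) = atan2(-0.31, 45.14) = -0.3935° be the start→goal bearing.
Normalize: d = |goal − start| / ρ = 45.141064/6.93 = 6.513862, α = (θ_start − ψ) mod 360° = 108.5935° = 1.895314 rad, β = (θ_goal − ψ) mod 360° = 349.9935° = 6.108538 rad.
Common terms: sin α = 0.947805, cos α = -0.318851, sin β = -0.173760, cos β = 0.984788, cos(α−β) = -0.478692, d² = 42.430400. Work in radians in the unit-radius frame; every candidate has L = ρ·(t + p + q).
LSL: p² = 2 + d² − 2cos(α−β) + 2d(sin α − sin β) = 59.999224; p = √p² = 7.745917; φ = atan2(cos β − cos α, d + sin α − sin β) = 0.169105 rad; t = (φ − α) mod 2π = 4.556977 rad, q = (β − φ) mod 2π = 5.939433 rad → L = 6.93·(4.556977 + 7.745917 + 5.939433) = 6.93·18.242327 = 126.419324 m
RSR: p² = 2 + d² − 2cos(α−β) + 2d(sin β − sin α) = 30.776343; p = √p² = 5.547643; φ = atan2(cos α − cos β, d − sin α + sin β) = -0.237208 rad; t = (α − φ) mod 2π = 2.132522 rad, q = (φ − β) mod 2π = 6.220624 rad → L = 6.93·(2.132522 + 5.547643 + 6.220624) = 6.93·13.900789 = 96.332466 m
LSR: p² = d² − 2 + 2cos(α−β) + 2d(sin α + sin β) = 49.557053; p = √p² = 7.039677; φ = atan2(−cos α − cos β, d + sin α + sin β) − atan2(−2, p) = 0.185688 rad; t = (φ − α) mod 2π = 4.573559 rad, q = (φ − β) mod 2π = 0.360335 rad → L = 6.93·(4.573559 + 7.039677 + 0.360335) = 6.93·11.973571 = 82.976846 m
RSL: p² = d² − 2 + 2cos(α−β) − 2d(sin α + sin β) = 29.388979; p = √p² = 5.421160; φ = atan2(cos α + cos β, d − sin α − sin β) − atan2(2, p) = -0.237930 rad; t = (α − φ) mod 2π = 2.133243 rad, q = (β − φ) mod 2π = 0.063283 rad → L = 6.93·(2.133243 + 5.421160 + 0.063283) = 6.93·7.617687 = 52.790567 m
RLR: c = (6 − d² + 2cos(α−β) + 2d(sin α − sin β))/8 = -2.847043, |c| > 1 → infeasible
LRL: c = (6 − d² + 2cos(α−β) − 2d(sin α − sin β))/8 = -6.499903, |c| > 1 → infeasible
Shortest: RSL with L = 52.790567 m ≈ 52.7906 m
Convert RSL to answer units (arcs ×180/π): t = 2.133243·180/π = 122.2258°, p = ρ·p = 6.93·5.421160 = 37.5686 m, q = 0.063283·180/π = 3.6258°, L = 52.7906 m.

RSL: t = 122.2258°, p = 37.5686 m, q = 3.6258°, L = 52.7906 m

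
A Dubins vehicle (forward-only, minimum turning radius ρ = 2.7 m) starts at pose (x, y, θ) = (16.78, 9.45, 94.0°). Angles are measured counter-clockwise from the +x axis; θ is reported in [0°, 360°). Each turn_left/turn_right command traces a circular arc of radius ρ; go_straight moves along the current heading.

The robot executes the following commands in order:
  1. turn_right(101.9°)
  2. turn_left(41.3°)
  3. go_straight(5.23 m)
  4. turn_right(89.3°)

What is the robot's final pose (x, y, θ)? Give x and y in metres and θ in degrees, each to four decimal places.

(29.7902, 14.8717, 304.1000°)

set_pose: (x, y, θ) = (16.7800, 9.4500, 94.0000°), ρ = 2.7
turn_right(101.9°): centre at ρ to the right, rotate −101.9° → (19.8445, 12.3127, -7.9000° ≡ 352.1000°)
turn_left(41.3°): centre at ρ to the left, rotate +41.3° → (21.7019, 12.7330, 393.4000° ≡ 33.4000°)
go_straight(5.23): x += 5.23·cos θ, y += 5.23·sin θ → (26.0682, 15.6120, 33.4000°)
turn_right(89.3°): centre at ρ to the right, rotate −89.3° → (29.7902, 14.8717, -55.9000° ≡ 304.1000°)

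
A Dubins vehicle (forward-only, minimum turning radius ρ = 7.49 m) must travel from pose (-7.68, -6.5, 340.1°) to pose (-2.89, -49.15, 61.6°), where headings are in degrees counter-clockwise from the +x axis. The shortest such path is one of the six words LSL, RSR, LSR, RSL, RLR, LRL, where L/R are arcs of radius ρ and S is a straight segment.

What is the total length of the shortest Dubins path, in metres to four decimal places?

Let ψ = atan2(Δy, Δx) = atan2(-42.65, 4.79) = -83.5920° be the start→goal bearing.
Normalize: d = |goal − start| / ρ = 42.918138/7.49 = 5.730059, α = (θ_start − ψ) mod 360° = 63.6920° = 1.111635 rad, β = (θ_goal − ψ) mod 360° = 145.1920° = 2.534078 rad.
Common terms: sin α = 0.896424, cos α = 0.443196, sin β = 0.570828, cos β = -0.821069, cos(α−β) = 0.147809, d² = 32.833571. Work in radians in the unit-radius frame; every candidate has L = ρ·(t + p + q).
LSL: p² = 2 + d² − 2cos(α−β) + 2d(sin α − sin β) = 38.269322; p = √p² = 6.186220; φ = atan2(cos β − cos α, d + sin α − sin β) = -0.205818 rad; t = (φ − α) mod 2π = 4.965732 rad, q = (β − φ) mod 2π = 2.739896 rad → L = 7.49·(4.965732 + 6.186220 + 2.739896) = 7.49·13.891849 = 104.049949 m
RSR: p² = 2 + d² − 2cos(α−β) + 2d(sin β − sin α) = 30.806582; p = √p² = 5.550368; φ = atan2(cos α − cos β, d − sin α + sin β) = 0.229798 rad; t = (α − φ) mod 2π = 0.881837 rad, q = (φ − β) mod 2π = 3.978905 rad → L = 7.49·(0.881837 + 5.550368 + 3.978905) = 7.49·10.411110 = 77.979211 m
LSR: p² = d² − 2 + 2cos(α−β) + 2d(sin α + sin β) = 47.944079; p = √p² = 6.924166; φ = atan2(−cos α − cos β, d + sin α + sin β) − atan2(−2, p) = 0.333644 rad; t = (φ − α) mod 2π = 5.505194 rad, q = (φ − β) mod 2π = 4.082751 rad → L = 7.49·(5.505194 + 6.924166 + 4.082751) = 7.49·16.512112 = 123.675717 m
RSL: p² = d² − 2 + 2cos(α−β) − 2d(sin α + sin β) = 14.314300; p = √p² = 3.783424; φ = atan2(cos α + cos β, d − sin α − sin β) − atan2(2, p) = -0.574695 rad; t = (α − φ) mod 2π = 1.686330 rad, q = (β − φ) mod 2π = 3.108773 rad → L = 7.49·(1.686330 + 3.783424 + 3.108773) = 7.49·8.578528 = 64.253172 m
RLR: c = (6 − d² + 2cos(α−β) + 2d(sin α − sin β))/8 = -2.850823, |c| > 1 → infeasible
LRL: c = (6 − d² + 2cos(α−β) − 2d(sin α − sin β))/8 = -3.783665, |c| > 1 → infeasible
Shortest: RSL with L = 64.253172 m ≈ 64.2532 m

64.2532 m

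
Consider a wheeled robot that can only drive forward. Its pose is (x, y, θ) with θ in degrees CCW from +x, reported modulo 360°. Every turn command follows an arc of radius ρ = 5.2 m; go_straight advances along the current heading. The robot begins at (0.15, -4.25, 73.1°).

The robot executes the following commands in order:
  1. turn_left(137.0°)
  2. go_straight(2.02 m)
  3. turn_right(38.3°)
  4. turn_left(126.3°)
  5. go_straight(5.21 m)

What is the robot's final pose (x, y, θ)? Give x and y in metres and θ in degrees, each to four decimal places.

set_pose: (x, y, θ) = (0.1500, -4.2500, 73.1000°), ρ = 5.2
turn_left(137.0°): centre at ρ to the left, rotate +137.0° → (-7.4333, 1.7604, 210.1000°)
go_straight(2.02): x += 2.02·cos θ, y += 2.02·sin θ → (-9.1809, 0.7474, 210.1000°)
turn_right(38.3°): centre at ρ to the right, rotate −38.3° → (-12.5304, 0.0993, 171.8000°)
turn_left(126.3°): centre at ρ to the left, rotate +126.3° → (-17.8591, -7.4968, 298.1000°)
go_straight(5.21): x += 5.21·cos θ, y += 5.21·sin θ → (-15.4052, -12.0926, 298.1000°)

(-15.4052, -12.0926, 298.1000°)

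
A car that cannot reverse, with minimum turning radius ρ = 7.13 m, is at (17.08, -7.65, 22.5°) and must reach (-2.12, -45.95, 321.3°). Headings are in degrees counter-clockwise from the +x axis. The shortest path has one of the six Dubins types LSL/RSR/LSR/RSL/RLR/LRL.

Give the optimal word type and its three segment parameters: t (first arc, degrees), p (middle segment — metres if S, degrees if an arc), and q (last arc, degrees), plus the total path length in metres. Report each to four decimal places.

Let ψ = atan2(Δy, Δx) = atan2(-38.30, -19.20) = -116.6249° be the start→goal bearing.
Normalize: d = |goal − start| / ρ = 42.843086/7.13 = 6.008848, α = (θ_start − ψ) mod 360° = 139.1249° = 2.428187 rad, β = (θ_goal − ψ) mod 360° = 77.9249° = 1.360045 rad.
Common terms: sin α = 0.654413, cos α = -0.756137, sin β = 0.977874, cos β = 0.209194, cos(α−β) = 0.481754, d² = 36.106254. Work in radians in the unit-radius frame; every candidate has L = ρ·(t + p + q).
LSL: p² = 2 + d² − 2cos(α−β) + 2d(sin α − sin β) = 33.255487; p = √p² = 5.766757; φ = atan2(cos β − cos α, d + sin α − sin β) = 0.168188 rad; t = (φ − α) mod 2π = 4.023186 rad, q = (β − φ) mod 2π = 1.191858 rad → L = 7.13·(4.023186 + 5.766757 + 1.191858) = 7.13·10.981801 = 78.300240 m
RSR: p² = 2 + d² − 2cos(α−β) + 2d(sin β − sin α) = 41.030005; p = √p² = 6.405467; φ = atan2(cos α − cos β, d − sin α + sin β) = -0.151281 rad; t = (α − φ) mod 2π = 2.579468 rad, q = (φ − β) mod 2π = 4.771859 rad → L = 7.13·(2.579468 + 6.405467 + 4.771859) = 7.13·13.756794 = 98.085939 m
LSR: p² = d² − 2 + 2cos(α−β) + 2d(sin α + sin β) = 54.686088; p = √p² = 7.395004; φ = atan2(−cos α − cos β, d + sin α + sin β) − atan2(−2, p) = 0.335591 rad; t = (φ − α) mod 2π = 4.190589 rad, q = (φ − β) mod 2π = 5.258731 rad → L = 7.13·(4.190589 + 7.395004 + 5.258731) = 7.13·16.844324 = 120.100032 m
RSL: p² = d² − 2 + 2cos(α−β) − 2d(sin α + sin β) = 15.453433; p = √p² = 3.931086; φ = atan2(cos α + cos β, d − sin α − sin β) − atan2(2, p) = -0.594962 rad; t = (α − φ) mod 2π = 3.023149 rad, q = (β − φ) mod 2π = 1.955007 rad → L = 7.13·(3.023149 + 3.931086 + 1.955007) = 7.13·8.909241 = 63.522889 m
RLR: c = (6 − d² + 2cos(α−β) + 2d(sin α − sin β))/8 = -4.128751, |c| > 1 → infeasible
LRL: c = (6 − d² + 2cos(α−β) − 2d(sin α − sin β))/8 = -3.156936, |c| > 1 → infeasible
Shortest: RSL with L = 63.522889 m ≈ 63.5229 m
Convert RSL to answer units (arcs ×180/π): t = 3.023149·180/π = 173.2137°, p = ρ·p = 7.13·3.931086 = 28.0286 m, q = 1.955007·180/π = 112.0137°, L = 63.5229 m.

RSL: t = 173.2137°, p = 28.0286 m, q = 112.0137°, L = 63.5229 m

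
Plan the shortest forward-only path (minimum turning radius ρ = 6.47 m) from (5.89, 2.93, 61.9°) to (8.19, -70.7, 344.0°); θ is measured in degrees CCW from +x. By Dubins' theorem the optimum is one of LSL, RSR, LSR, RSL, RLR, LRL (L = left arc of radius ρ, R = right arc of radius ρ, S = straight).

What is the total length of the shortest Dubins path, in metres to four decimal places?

91.5242 m

Let ψ = atan2(Δy, Δx) = atan2(-73.63, 2.30) = -88.2108° be the start→goal bearing.
Normalize: d = |goal − start| / ρ = 73.665914/6.47 = 11.385767, α = (θ_start − ψ) mod 360° = 150.1108° = 2.619928 rad, β = (θ_goal − ψ) mod 360° = 72.2108° = 1.260317 rad.
Common terms: sin α = 0.498324, cos α = -0.866991, sin β = 0.952187, cos β = 0.305516, cos(α−β) = 0.209619, d² = 129.635696. Work in radians in the unit-radius frame; every candidate has L = ρ·(t + p + q).
LSL: p² = 2 + d² − 2cos(α−β) + 2d(sin α − sin β) = 120.881301; p = √p² = 10.994603; φ = atan2(cos β − cos α, d + sin α − sin β) = 0.106847 rad; t = (φ − α) mod 2π = 3.770104 rad, q = (β − φ) mod 2π = 1.153470 rad → L = 6.47·(3.770104 + 10.994603 + 1.153470) = 6.47·15.918177 = 102.990606 m
RSR: p² = 2 + d² − 2cos(α−β) + 2d(sin β − sin α) = 141.551617; p = √p² = 11.897547; φ = atan2(cos α − cos β, d − sin α + sin β) = -0.098710 rad; t = (α − φ) mod 2π = 2.718639 rad, q = (φ − β) mod 2π = 4.924158 rad → L = 6.47·(2.718639 + 11.897547 + 4.924158) = 6.47·19.540343 = 126.426022 m
LSR: p² = d² − 2 + 2cos(α−β) + 2d(sin α + sin β) = 161.085298; p = √p² = 12.691938; φ = atan2(−cos α − cos β, d + sin α + sin β) − atan2(−2, p) = 0.200009 rad; t = (φ − α) mod 2π = 3.863266 rad, q = (φ − β) mod 2π = 5.222877 rad → L = 6.47·(3.863266 + 12.691938 + 5.222877) = 6.47·21.778081 = 140.904187 m
RSL: p² = d² − 2 + 2cos(α−β) − 2d(sin α + sin β) = 95.024568; p = √p² = 9.748055; φ = atan2(cos α + cos β, d − sin α − sin β) − atan2(2, p) = -0.258814 rad; t = (α − φ) mod 2π = 2.878742 rad, q = (β − φ) mod 2π = 1.519131 rad → L = 6.47·(2.878742 + 9.748055 + 1.519131) = 6.47·14.145928 = 91.524152 m
RLR: c = (6 − d² + 2cos(α−β) + 2d(sin α − sin β))/8 = -16.693952, |c| > 1 → infeasible
LRL: c = (6 − d² + 2cos(α−β) − 2d(sin α − sin β))/8 = -14.110163, |c| > 1 → infeasible
Shortest: RSL with L = 91.524152 m ≈ 91.5242 m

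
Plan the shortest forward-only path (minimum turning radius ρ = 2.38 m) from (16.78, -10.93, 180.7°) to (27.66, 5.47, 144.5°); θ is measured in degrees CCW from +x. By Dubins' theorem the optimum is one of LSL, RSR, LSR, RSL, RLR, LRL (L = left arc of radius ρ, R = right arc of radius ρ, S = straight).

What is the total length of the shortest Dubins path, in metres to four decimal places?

25.3387 m

Let ψ = atan2(Δy, Δx) = atan2(16.40, 10.88) = 56.4391° be the start→goal bearing.
Normalize: d = |goal − start| / ρ = 19.680813/2.38 = 8.269249, α = (θ_start − ψ) mod 360° = 124.2609° = 2.168761 rad, β = (θ_goal − ψ) mod 360° = 88.0609° = 1.536952 rad.
Common terms: sin α = 0.826483, cos α = -0.562962, sin β = 0.999427, cos β = 0.033838, cos(α−β) = 0.806960, d² = 68.380482. Work in radians in the unit-radius frame; every candidate has L = ρ·(t + p + q).
LSL: p² = 2 + d² − 2cos(α−β) + 2d(sin α − sin β) = 65.906319; p = √p² = 8.118271; φ = atan2(cos β − cos α, d + sin α − sin β) = 0.073580 rad; t = (φ − α) mod 2π = 4.188003 rad, q = (β − φ) mod 2π = 1.463373 rad → L = 2.38·(4.188003 + 8.118271 + 1.463373) = 2.38·13.769647 = 32.771759 m
RSR: p² = 2 + d² − 2cos(α−β) + 2d(sin β − sin α) = 71.626803; p = √p² = 8.463262; φ = atan2(cos α − cos β, d − sin α + sin β) = -0.070575 rad; t = (α − φ) mod 2π = 2.239337 rad, q = (φ − β) mod 2π = 4.675658 rad → L = 2.38·(2.239337 + 8.463262 + 4.675658) = 2.38·15.378256 = 36.600250 m
LSR: p² = d² − 2 + 2cos(α−β) + 2d(sin α + sin β) = 98.192215; p = √p² = 9.909199; φ = atan2(−cos α − cos β, d + sin α + sin β) − atan2(−2, p) = 0.251523 rad; t = (φ − α) mod 2π = 4.365947 rad, q = (φ − β) mod 2π = 4.997756 rad → L = 2.38·(4.365947 + 9.909199 + 4.997756) = 2.38·19.272901 = 45.869505 m
RSL: p² = d² − 2 + 2cos(α−β) − 2d(sin α + sin β) = 37.796589; p = √p² = 6.147893; φ = atan2(cos α + cos β, d − sin α − sin β) − atan2(2, p) = -0.396452 rad; t = (α − φ) mod 2π = 2.565214 rad, q = (β − φ) mod 2π = 1.933404 rad → L = 2.38·(2.565214 + 6.147893 + 1.933404) = 2.38·10.646511 = 25.338697 m
RLR: c = (6 − d² + 2cos(α−β) + 2d(sin α − sin β))/8 = -7.953350, |c| > 1 → infeasible
LRL: c = (6 − d² + 2cos(α−β) − 2d(sin α − sin β))/8 = -7.238290, |c| > 1 → infeasible
Shortest: RSL with L = 25.338697 m ≈ 25.3387 m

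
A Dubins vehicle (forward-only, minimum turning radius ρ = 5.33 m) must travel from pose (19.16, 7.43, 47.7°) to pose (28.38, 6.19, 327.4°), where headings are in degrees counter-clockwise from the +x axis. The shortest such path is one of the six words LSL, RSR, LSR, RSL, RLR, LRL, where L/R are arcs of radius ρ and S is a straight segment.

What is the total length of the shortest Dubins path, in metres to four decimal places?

41.3562 m

Let ψ = atan2(Δy, Δx) = atan2(-1.24, 9.22) = -7.6598° be the start→goal bearing.
Normalize: d = |goal − start| / ρ = 9.303010/5.33 = 1.745405, α = (θ_start − ψ) mod 360° = 55.3598° = 0.966210 rad, β = (θ_goal − ψ) mod 360° = 335.0598° = 5.847896 rad.
Common terms: sin α = 0.822737, cos α = 0.568422, sin β = -0.421673, cos β = 0.906748, cos(α−β) = 0.168489, d² = 3.046440. Work in radians in the unit-radius frame; every candidate has L = ρ·(t + p + q).
LSL: p² = 2 + d² − 2cos(α−β) + 2d(sin α − sin β) = 9.053461; p = √p² = 3.008897; φ = atan2(cos β − cos α, d + sin α − sin β) = 0.112680 rad; t = (φ − α) mod 2π = 5.429655 rad, q = (β − φ) mod 2π = 5.735216 rad → L = 5.33·(5.429655 + 3.008897 + 5.735216) = 5.33·14.173768 = 75.546184 m
RSR: p² = 2 + d² − 2cos(α−β) + 2d(sin β − sin α) = 0.365461; p = √p² = 0.604534; φ = atan2(cos α − cos β, d − sin α + sin β) = -0.593962 rad; t = (α − φ) mod 2π = 1.560172 rad, q = (φ − β) mod 2π = 6.124513 rad → L = 5.33·(1.560172 + 0.604534 + 6.124513) = 5.33·8.289218 = 44.181534 m
LSR: p² = d² − 2 + 2cos(α−β) + 2d(sin α + sin β) = 2.783459; p = √p² = 1.668370; φ = atan2(−cos α − cos β, d + sin α + sin β) − atan2(−2, p) = 0.273435 rad; t = (φ − α) mod 2π = 5.590411 rad, q = (φ − β) mod 2π = 0.708725 rad → L = 5.33·(5.590411 + 1.668370 + 0.708725) = 5.33·7.967505 = 42.466804 m
RSL: p² = d² − 2 + 2cos(α−β) − 2d(sin α + sin β) = -0.016622 < 0 → infeasible
RLR: c = (6 − d² + 2cos(α−β) + 2d(sin α − sin β))/8 = 0.954317; p = 2π − arccos c = 5.979756 rad; φ = atan2(cos α − cos β, d − sin α + sin β) = -0.593962 rad; t = (α − φ + p/2) mod 2π = 4.550050 rad, q = (α − β − t + p) mod 2π = 2.831205 rad → L = 5.33·(4.550050 + 5.979756 + 2.831205) = 5.33·13.361011 = 71.214188 m
LRL: c = (6 − d² + 2cos(α−β) − 2d(sin α − sin β))/8 = -0.131683; p = 2π − arccos c = 4.580323 rad; φ = atan2(cos β − cos α, d + sin α − sin β) = 0.112680 rad; t = (φ − α + p/2) mod 2π = 1.436632 rad, q = (β − α − t + p) mod 2π = 1.742192 rad → L = 5.33·(1.436632 + 4.580323 + 1.742192) = 5.33·7.759146 = 41.356249 m
Shortest: LRL with L = 41.356249 m ≈ 41.3562 m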